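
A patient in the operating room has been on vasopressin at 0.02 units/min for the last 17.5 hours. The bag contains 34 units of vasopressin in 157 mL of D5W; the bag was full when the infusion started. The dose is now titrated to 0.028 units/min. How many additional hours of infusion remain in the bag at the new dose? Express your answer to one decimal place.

7.7 hours

Initial rate:
0.02 units/min × 60 min/hr = 1.2 units/hr
Concentration = 34 units ÷ 157 mL = 0.2165605 units/mL
Rate = 1.2 units/hr ÷ 0.2165605 units/mL = 5.541176 mL/hr
Volume infused so far = 5.541176 mL/hr × 17.5 hr = 96.97059 mL
Volume remaining = 157 − 96.97059 = 60.02941 mL
New rate:
0.028 units/min × 60 min/hr = 1.68 units/hr
Rate = 1.68 units/hr ÷ 0.2165605 units/mL = 7.757647 mL/hr
Time remaining = 60.02941 mL ÷ 7.757647 mL/hr = 7.738095 hr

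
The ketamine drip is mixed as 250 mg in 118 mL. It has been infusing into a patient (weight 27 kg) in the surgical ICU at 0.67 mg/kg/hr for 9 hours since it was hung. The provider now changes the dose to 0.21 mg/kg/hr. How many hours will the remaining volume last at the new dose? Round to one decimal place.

Initial rate:
Dose = 0.67 mg/kg/hr × 27 kg = 18.09 mg/hr
Concentration = 250 mg ÷ 118 mL = 2.118644 mg/mL
Rate = 18.09 mg/hr ÷ 2.118644 mg/mL = 8.53848 mL/hr
Volume infused so far = 8.53848 mL/hr × 9 hr = 76.84632 mL
Volume remaining = 118 − 76.84632 = 41.15368 mL
New rate:
Dose = 0.21 mg/kg/hr × 27 kg = 5.67 mg/hr
Rate = 5.67 mg/hr ÷ 2.118644 mg/mL = 2.67624 mL/hr
Time remaining = 41.15368 mL ÷ 2.67624 mL/hr = 15.37743 hr

15.4 hours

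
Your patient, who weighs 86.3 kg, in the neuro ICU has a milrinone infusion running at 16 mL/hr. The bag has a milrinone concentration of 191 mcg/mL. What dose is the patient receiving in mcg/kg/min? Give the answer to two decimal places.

Drug rate = 16 mL/hr × 191 mcg/mL = 3056 mcg/hr
3056 mcg/hr ÷ 60 min/hr = 50.93333 mcg/min
50.93333 mcg/min ÷ 86.3 kg = 0.5901893 mcg/kg/min

0.59 mcg/kg/min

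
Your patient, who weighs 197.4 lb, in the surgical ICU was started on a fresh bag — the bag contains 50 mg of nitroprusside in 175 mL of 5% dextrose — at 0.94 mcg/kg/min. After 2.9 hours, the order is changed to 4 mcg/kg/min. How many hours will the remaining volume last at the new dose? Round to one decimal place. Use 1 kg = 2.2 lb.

1.6 hours

Initial rate:
Weight = 197.4 lb ÷ 2.2 lb/kg = 89.72727 kg
Dose = 0.94 mcg/kg/min × 89.72727 kg = 84.34364 mcg/min
84.34364 mcg/min × 60 min/hr = 5060.618 mcg/hr
Concentration = 50 mg ÷ 175 mL = 0.2857143 mg/mL = 285.7143 mcg/mL
Rate = 5060.618 mcg/hr ÷ 285.7143 mcg/mL = 17.71216 mL/hr
Volume infused so far = 17.71216 mL/hr × 2.9 hr = 51.36527 mL
Volume remaining = 175 − 51.36527 = 123.6347 mL
New rate:
Dose = 4 mcg/kg/min × 89.72727 kg = 358.9091 mcg/min
358.9091 mcg/min × 60 min/hr = 21534.55 mcg/hr
Rate = 21534.55 mcg/hr ÷ 285.7143 mcg/mL = 75.37091 mL/hr
Time remaining = 123.6347 mL ÷ 75.37091 mL/hr = 1.640351 hr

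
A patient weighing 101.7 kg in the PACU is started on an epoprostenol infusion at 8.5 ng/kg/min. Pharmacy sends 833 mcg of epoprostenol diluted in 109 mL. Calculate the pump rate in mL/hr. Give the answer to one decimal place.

Dose = 8.5 ng/kg/min × 101.7 kg = 864.45 ng/min
864.45 ng/min × 60 min/hr = 51867 ng/hr
Concentration = 833 mcg ÷ 109 mL = 7.642202 mcg/mL = 7642.202 ng/mL
Rate = 51867 ng/hr ÷ 7642.202 ng/mL = 6.786918 mL/hr

6.8 mL/hr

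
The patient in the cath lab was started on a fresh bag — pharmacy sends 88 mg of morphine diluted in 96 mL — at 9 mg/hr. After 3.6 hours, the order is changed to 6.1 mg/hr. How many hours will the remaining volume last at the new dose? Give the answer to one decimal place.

9.1 hours

Initial rate:
Concentration = 88 mg ÷ 96 mL = 0.9166667 mg/mL
Rate = 9 mg/hr ÷ 0.9166667 mg/mL = 9.818182 mL/hr
Volume infused so far = 9.818182 mL/hr × 3.6 hr = 35.34545 mL
Volume remaining = 96 − 35.34545 = 60.65455 mL
New rate:
Rate = 6.1 mg/hr ÷ 0.9166667 mg/mL = 6.654545 mL/hr
Time remaining = 60.65455 mL ÷ 6.654545 mL/hr = 9.114754 hr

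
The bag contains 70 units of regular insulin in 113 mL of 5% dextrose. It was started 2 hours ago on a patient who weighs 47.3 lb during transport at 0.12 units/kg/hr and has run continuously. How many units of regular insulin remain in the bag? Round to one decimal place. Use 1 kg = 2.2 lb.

Weight = 47.3 lb ÷ 2.2 lb/kg = 21.5 kg
Dose = 0.12 units/kg/hr × 21.5 kg = 2.58 units/hr
Concentration = 70 units ÷ 113 mL = 0.619469 units/mL
Rate = 2.58 units/hr ÷ 0.619469 units/mL = 4.164857 mL/hr
Volume infused = 4.164857 mL/hr × 2 hr = 8.329714 mL
Volume remaining = 113 − 8.329714 = 104.6703 mL
Drug remaining = 104.6703 mL × 0.619469 units/mL = 64.84 units

64.8 units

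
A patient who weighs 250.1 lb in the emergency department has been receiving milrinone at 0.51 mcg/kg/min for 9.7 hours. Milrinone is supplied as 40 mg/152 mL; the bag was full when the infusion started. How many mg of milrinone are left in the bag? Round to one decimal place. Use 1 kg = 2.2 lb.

Weight = 250.1 lb ÷ 2.2 lb/kg = 113.6818 kg
Dose = 0.51 mcg/kg/min × 113.6818 kg = 57.97773 mcg/min
57.97773 mcg/min × 60 min/hr = 3478.664 mcg/hr
Concentration = 40 mg ÷ 152 mL = 0.2631579 mg/mL = 263.1579 mcg/mL
Rate = 3478.664 mcg/hr ÷ 263.1579 mcg/mL = 13.21892 mL/hr
Volume infused = 13.21892 mL/hr × 9.7 hr = 128.2235 mL
Volume remaining = 152 − 128.2235 = 23.77646 mL
Drug remaining = 23.77646 mL × 263.1579 mcg/mL = 6256.963 mcg = 6.256963 mg

6.3 mg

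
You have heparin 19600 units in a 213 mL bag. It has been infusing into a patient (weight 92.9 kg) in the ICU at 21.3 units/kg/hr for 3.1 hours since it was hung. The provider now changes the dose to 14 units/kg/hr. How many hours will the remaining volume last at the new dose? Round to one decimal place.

Initial rate:
Dose = 21.3 units/kg/hr × 92.9 kg = 1978.77 units/hr
Concentration = 19600 units ÷ 213 mL = 92.01878 units/mL
Rate = 1978.77 units/hr ÷ 92.01878 units/mL = 21.50398 mL/hr
Volume infused so far = 21.50398 mL/hr × 3.1 hr = 66.66234 mL
Volume remaining = 213 − 66.66234 = 146.3377 mL
New rate:
Dose = 14 units/kg/hr × 92.9 kg = 1300.6 units/hr
Rate = 1300.6 units/hr ÷ 92.01878 units/mL = 14.13407 mL/hr
Time remaining = 146.3377 mL ÷ 14.13407 mL/hr = 10.35354 hr

10.4 hours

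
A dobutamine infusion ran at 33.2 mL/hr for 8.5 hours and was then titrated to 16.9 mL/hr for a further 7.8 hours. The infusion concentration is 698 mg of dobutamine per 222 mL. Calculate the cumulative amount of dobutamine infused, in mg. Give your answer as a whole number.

Concentration = 698 mg ÷ 222 mL = 3.144144 mg/mL
Stage 1: 33.2 mL/hr × 8.5 hr = 282.2 mL → 282.2 mL × 3.144144 mg/mL = 887.2775 mg
Stage 2: 16.9 mL/hr × 7.8 hr = 131.82 mL → 131.82 mL × 3.144144 mg/mL = 414.4611 mg
Total = 887.2775 + 414.4611 = 1301.739 mg

1302 mg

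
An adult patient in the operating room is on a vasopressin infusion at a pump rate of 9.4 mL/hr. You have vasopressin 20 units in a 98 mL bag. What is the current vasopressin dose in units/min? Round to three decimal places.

0.032 units/min

Concentration = 20 units ÷ 98 mL = 0.2040816 units/mL
Drug rate = 9.4 mL/hr × 0.2040816 units/mL = 1.918367 units/hr
1.918367 units/hr ÷ 60 min/hr = 0.03197279 units/min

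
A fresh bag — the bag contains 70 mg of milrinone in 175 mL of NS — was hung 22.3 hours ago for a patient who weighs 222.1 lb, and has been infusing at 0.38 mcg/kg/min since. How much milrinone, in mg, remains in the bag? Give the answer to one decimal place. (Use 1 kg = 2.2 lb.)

18.7 mg

Weight = 222.1 lb ÷ 2.2 lb/kg = 100.9545 kg
Dose = 0.38 mcg/kg/min × 100.9545 kg = 38.36273 mcg/min
38.36273 mcg/min × 60 min/hr = 2301.764 mcg/hr
Concentration = 70 mg ÷ 175 mL = 0.4 mg/mL = 400 mcg/mL
Rate = 2301.764 mcg/hr ÷ 400 mcg/mL = 5.754409 mL/hr
Volume infused = 5.754409 mL/hr × 22.3 hr = 128.3233 mL
Volume remaining = 175 − 128.3233 = 46.67668 mL
Drug remaining = 46.67668 mL × 400 mcg/mL = 18670.67 mcg = 18.67067 mg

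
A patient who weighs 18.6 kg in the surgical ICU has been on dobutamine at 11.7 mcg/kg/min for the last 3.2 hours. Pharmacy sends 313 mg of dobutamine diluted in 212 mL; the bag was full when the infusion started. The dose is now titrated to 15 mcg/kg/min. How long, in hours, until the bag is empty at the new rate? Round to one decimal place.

16.2 hours

Initial rate:
Dose = 11.7 mcg/kg/min × 18.6 kg = 217.62 mcg/min
217.62 mcg/min × 60 min/hr = 13057.2 mcg/hr
Concentration = 313 mg ÷ 212 mL = 1.476415 mg/mL = 1476.415 mcg/mL
Rate = 13057.2 mcg/hr ÷ 1476.415 mcg/mL = 8.843854 mL/hr
Volume infused so far = 8.843854 mL/hr × 3.2 hr = 28.30033 mL
Volume remaining = 212 − 28.30033 = 183.6997 mL
New rate:
Dose = 15 mcg/kg/min × 18.6 kg = 279 mcg/min
279 mcg/min × 60 min/hr = 16740 mcg/hr
Rate = 16740 mcg/hr ÷ 1476.415 mcg/mL = 11.33827 mL/hr
Time remaining = 183.6997 mL ÷ 11.33827 mL/hr = 16.20173 hr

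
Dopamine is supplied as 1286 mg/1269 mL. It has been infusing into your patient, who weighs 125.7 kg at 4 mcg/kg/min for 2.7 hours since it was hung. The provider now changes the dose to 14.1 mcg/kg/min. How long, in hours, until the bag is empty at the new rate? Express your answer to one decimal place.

11.3 hours

Initial rate:
Dose = 4 mcg/kg/min × 125.7 kg = 502.8 mcg/min
502.8 mcg/min × 60 min/hr = 30168 mcg/hr
Concentration = 1286 mg ÷ 1269 mL = 1.013396 mg/mL = 1013.396 mcg/mL
Rate = 30168 mcg/hr ÷ 1013.396 mcg/mL = 29.7692 mL/hr
Volume infused so far = 29.7692 mL/hr × 2.7 hr = 80.37684 mL
Volume remaining = 1269 − 80.37684 = 1188.623 mL
New rate:
Dose = 14.1 mcg/kg/min × 125.7 kg = 1772.37 mcg/min
1772.37 mcg/min × 60 min/hr = 106342.2 mcg/hr
Rate = 106342.2 mcg/hr ÷ 1013.396 mcg/mL = 104.9364 mL/hr
Time remaining = 1188.623 mL ÷ 104.9364 mL/hr = 11.32708 hr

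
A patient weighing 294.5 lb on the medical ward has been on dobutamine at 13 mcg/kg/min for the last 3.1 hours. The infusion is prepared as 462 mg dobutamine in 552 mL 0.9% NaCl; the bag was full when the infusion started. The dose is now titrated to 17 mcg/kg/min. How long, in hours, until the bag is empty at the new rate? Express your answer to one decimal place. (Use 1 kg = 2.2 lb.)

Initial rate:
Weight = 294.5 lb ÷ 2.2 lb/kg = 133.8636 kg
Dose = 13 mcg/kg/min × 133.8636 kg = 1740.227 mcg/min
1740.227 mcg/min × 60 min/hr = 104413.6 mcg/hr
Concentration = 462 mg ÷ 552 mL = 0.8369565 mg/mL = 836.9565 mcg/mL
Rate = 104413.6 mcg/hr ÷ 836.9565 mcg/mL = 124.754 mL/hr
Volume infused so far = 124.754 mL/hr × 3.1 hr = 386.7373 mL
Volume remaining = 552 − 386.7373 = 165.2627 mL
New rate:
Dose = 17 mcg/kg/min × 133.8636 kg = 2275.682 mcg/min
2275.682 mcg/min × 60 min/hr = 136540.9 mcg/hr
Rate = 136540.9 mcg/hr ÷ 836.9565 mcg/mL = 163.1398 mL/hr
Time remaining = 165.2627 mL ÷ 163.1398 mL/hr = 1.013013 hr

1.0 hours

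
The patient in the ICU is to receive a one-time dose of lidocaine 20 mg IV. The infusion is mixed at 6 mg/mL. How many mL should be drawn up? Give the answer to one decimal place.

3.3 mL

Volume = 20 mg ÷ 6 mg/mL = 3.333333 mL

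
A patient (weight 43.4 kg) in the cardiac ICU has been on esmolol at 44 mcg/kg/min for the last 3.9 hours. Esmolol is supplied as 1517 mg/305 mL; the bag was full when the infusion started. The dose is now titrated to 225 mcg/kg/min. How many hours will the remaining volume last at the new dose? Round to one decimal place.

Initial rate:
Dose = 44 mcg/kg/min × 43.4 kg = 1909.6 mcg/min
1909.6 mcg/min × 60 min/hr = 114576 mcg/hr
Concentration = 1517 mg ÷ 305 mL = 4.97377 mg/mL = 4973.77 mcg/mL
Rate = 114576 mcg/hr ÷ 4973.77 mcg/mL = 23.03604 mL/hr
Volume infused so far = 23.03604 mL/hr × 3.9 hr = 89.84057 mL
Volume remaining = 305 − 89.84057 = 215.1594 mL
New rate:
Dose = 225 mcg/kg/min × 43.4 kg = 9765 mcg/min
9765 mcg/min × 60 min/hr = 585900 mcg/hr
Rate = 585900 mcg/hr ÷ 4973.77 mcg/mL = 117.798 mL/hr
Time remaining = 215.1594 mL ÷ 117.798 mL/hr = 1.826512 hr

1.8 hours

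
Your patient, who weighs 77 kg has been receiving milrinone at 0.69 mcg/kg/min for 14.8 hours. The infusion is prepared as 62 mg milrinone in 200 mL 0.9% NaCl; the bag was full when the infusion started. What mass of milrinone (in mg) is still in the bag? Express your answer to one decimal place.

14.8 mg

Dose = 0.69 mcg/kg/min × 77 kg = 53.13 mcg/min
53.13 mcg/min × 60 min/hr = 3187.8 mcg/hr
Concentration = 62 mg ÷ 200 mL = 0.31 mg/mL = 310 mcg/mL
Rate = 3187.8 mcg/hr ÷ 310 mcg/mL = 10.28323 mL/hr
Volume infused = 10.28323 mL/hr × 14.8 hr = 152.1917 mL
Volume remaining = 200 − 152.1917 = 47.80826 mL
Drug remaining = 47.80826 mL × 310 mcg/mL = 14820.56 mcg = 14.82056 mg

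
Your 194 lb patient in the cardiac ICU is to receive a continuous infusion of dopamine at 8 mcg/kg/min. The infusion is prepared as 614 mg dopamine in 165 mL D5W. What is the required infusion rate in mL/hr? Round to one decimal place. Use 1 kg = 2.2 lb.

Weight = 194 lb ÷ 2.2 lb/kg = 88.18182 kg
Dose = 8 mcg/kg/min × 88.18182 kg = 705.4545 mcg/min
705.4545 mcg/min × 60 min/hr = 42327.27 mcg/hr
Concentration = 614 mg ÷ 165 mL = 3.721212 mg/mL = 3721.212 mcg/mL
Rate = 42327.27 mcg/hr ÷ 3721.212 mcg/mL = 11.37459 mL/hr

11.4 mL/hr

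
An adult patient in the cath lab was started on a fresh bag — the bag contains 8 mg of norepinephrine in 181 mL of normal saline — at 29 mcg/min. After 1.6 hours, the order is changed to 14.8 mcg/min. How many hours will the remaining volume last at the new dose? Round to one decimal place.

Initial rate:
29 mcg/min × 60 min/hr = 1740 mcg/hr
Concentration = 8 mg ÷ 181 mL = 0.0441989 mg/mL = 44.1989 mcg/mL
Rate = 1740 mcg/hr ÷ 44.1989 mcg/mL = 39.3675 mL/hr
Volume infused so far = 39.3675 mL/hr × 1.6 hr = 62.988 mL
Volume remaining = 181 − 62.988 = 118.012 mL
New rate:
14.8 mcg/min × 60 min/hr = 888 mcg/hr
Rate = 888 mcg/hr ÷ 44.1989 mcg/mL = 20.091 mL/hr
Time remaining = 118.012 mL ÷ 20.091 mL/hr = 5.873874 hr

5.9 hours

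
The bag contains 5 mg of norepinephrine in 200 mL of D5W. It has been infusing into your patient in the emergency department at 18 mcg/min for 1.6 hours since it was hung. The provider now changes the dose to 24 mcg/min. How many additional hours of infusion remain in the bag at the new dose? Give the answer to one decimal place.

2.3 hours

Initial rate:
18 mcg/min × 60 min/hr = 1080 mcg/hr
Concentration = 5 mg ÷ 200 mL = 0.025 mg/mL = 25 mcg/mL
Rate = 1080 mcg/hr ÷ 25 mcg/mL = 43.2 mL/hr
Volume infused so far = 43.2 mL/hr × 1.6 hr = 69.12 mL
Volume remaining = 200 − 69.12 = 130.88 mL
New rate:
24 mcg/min × 60 min/hr = 1440 mcg/hr
Rate = 1440 mcg/hr ÷ 25 mcg/mL = 57.6 mL/hr
Time remaining = 130.88 mL ÷ 57.6 mL/hr = 2.272222 hr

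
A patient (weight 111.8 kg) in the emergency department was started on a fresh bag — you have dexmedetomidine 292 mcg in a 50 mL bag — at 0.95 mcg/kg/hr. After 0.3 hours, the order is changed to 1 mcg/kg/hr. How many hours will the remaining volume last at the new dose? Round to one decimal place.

Initial rate:
Dose = 0.95 mcg/kg/hr × 111.8 kg = 106.21 mcg/hr
Concentration = 292 mcg ÷ 50 mL = 5.84 mcg/mL
Rate = 106.21 mcg/hr ÷ 5.84 mcg/mL = 18.18664 mL/hr
Volume infused so far = 18.18664 mL/hr × 0.3 hr = 5.455993 mL
Volume remaining = 50 − 5.455993 = 44.54401 mL
New rate:
Dose = 1 mcg/kg/hr × 111.8 kg = 111.8 mcg/hr
Rate = 111.8 mcg/hr ÷ 5.84 mcg/mL = 19.14384 mL/hr
Time remaining = 44.54401 mL ÷ 19.14384 mL/hr = 2.326807 hr

2.3 hours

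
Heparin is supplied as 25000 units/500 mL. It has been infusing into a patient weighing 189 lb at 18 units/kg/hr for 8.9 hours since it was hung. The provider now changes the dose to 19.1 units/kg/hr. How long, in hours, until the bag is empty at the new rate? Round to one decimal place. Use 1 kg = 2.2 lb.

6.8 hours

Initial rate:
Weight = 189 lb ÷ 2.2 lb/kg = 85.90909 kg
Dose = 18 units/kg/hr × 85.90909 kg = 1546.364 units/hr
Concentration = 25000 units ÷ 500 mL = 50 units/mL
Rate = 1546.364 units/hr ÷ 50 units/mL = 30.92727 mL/hr
Volume infused so far = 30.92727 mL/hr × 8.9 hr = 275.2527 mL
Volume remaining = 500 − 275.2527 = 224.7473 mL
New rate:
Dose = 19.1 units/kg/hr × 85.90909 kg = 1640.864 units/hr
Rate = 1640.864 units/hr ÷ 50 units/mL = 32.81727 mL/hr
Time remaining = 224.7473 mL ÷ 32.81727 mL/hr = 6.848445 hr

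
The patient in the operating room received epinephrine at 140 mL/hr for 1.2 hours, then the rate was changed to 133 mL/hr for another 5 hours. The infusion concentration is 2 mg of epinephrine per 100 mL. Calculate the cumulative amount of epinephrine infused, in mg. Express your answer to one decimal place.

Concentration = 2 mg ÷ 100 mL = 0.02 mg/mL
Stage 1: 140 mL/hr × 1.2 hr = 168 mL → 168 mL × 0.02 mg/mL = 3.36 mg
Stage 2: 133 mL/hr × 5 hr = 665 mL → 665 mL × 0.02 mg/mL = 13.3 mg
Total = 3.36 + 13.3 = 16.66 mg

16.7 mg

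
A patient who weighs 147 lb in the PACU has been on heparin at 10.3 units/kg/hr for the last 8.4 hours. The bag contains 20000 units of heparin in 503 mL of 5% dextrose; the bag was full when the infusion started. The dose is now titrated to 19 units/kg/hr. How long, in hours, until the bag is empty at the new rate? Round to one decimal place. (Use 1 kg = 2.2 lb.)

Initial rate:
Weight = 147 lb ÷ 2.2 lb/kg = 66.81818 kg
Dose = 10.3 units/kg/hr × 66.81818 kg = 688.2273 units/hr
Concentration = 20000 units ÷ 503 mL = 39.76143 units/mL
Rate = 688.2273 units/hr ÷ 39.76143 units/mL = 17.30892 mL/hr
Volume infused so far = 17.30892 mL/hr × 8.4 hr = 145.3949 mL
Volume remaining = 503 − 145.3949 = 357.6051 mL
New rate:
Dose = 19 units/kg/hr × 66.81818 kg = 1269.545 units/hr
Rate = 1269.545 units/hr ÷ 39.76143 units/mL = 31.92907 mL/hr
Time remaining = 357.6051 mL ÷ 31.92907 mL/hr = 11.19999 hr

11.2 hours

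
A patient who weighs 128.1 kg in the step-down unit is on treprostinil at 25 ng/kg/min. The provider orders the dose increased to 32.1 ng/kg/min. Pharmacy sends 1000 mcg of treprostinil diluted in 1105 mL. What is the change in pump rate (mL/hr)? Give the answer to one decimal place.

60.3 mL/hr

At the current dose:
Dose = 25 ng/kg/min × 128.1 kg = 3202.5 ng/min
3202.5 ng/min × 60 min/hr = 192150 ng/hr
Concentration = 1000 mcg ÷ 1105 mL = 0.9049774 mcg/mL = 904.9774 ng/mL
Rate = 192150 ng/hr ÷ 904.9774 ng/mL = 212.3257 mL/hr
At the new dose:
Dose = 32.1 ng/kg/min × 128.1 kg = 4112.01 ng/min
4112.01 ng/min × 60 min/hr = 246720.6 ng/hr
Rate = 246720.6 ng/hr ÷ 904.9774 ng/mL = 272.6263 mL/hr
Change = 272.6263 − 212.3257 = 60.30051 mL/hr → 60.30051 mL/hr increase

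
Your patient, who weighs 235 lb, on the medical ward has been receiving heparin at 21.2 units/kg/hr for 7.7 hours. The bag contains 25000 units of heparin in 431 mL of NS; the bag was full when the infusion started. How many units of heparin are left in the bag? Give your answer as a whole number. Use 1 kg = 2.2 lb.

7563 units

Weight = 235 lb ÷ 2.2 lb/kg = 106.8182 kg
Dose = 21.2 units/kg/hr × 106.8182 kg = 2264.545 units/hr
Concentration = 25000 units ÷ 431 mL = 58.00464 units/mL
Rate = 2264.545 units/hr ÷ 58.00464 units/mL = 39.04076 mL/hr
Volume infused = 39.04076 mL/hr × 7.7 hr = 300.6139 mL
Volume remaining = 431 − 300.6139 = 130.3861 mL
Drug remaining = 130.3861 mL × 58.00464 units/mL = 7563 units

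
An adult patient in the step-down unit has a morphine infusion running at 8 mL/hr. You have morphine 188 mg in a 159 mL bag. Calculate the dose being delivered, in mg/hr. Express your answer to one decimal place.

9.5 mg/hr

Concentration = 188 mg ÷ 159 mL = 1.18239 mg/mL
Drug rate = 8 mL/hr × 1.18239 mg/mL = 9.459119 mg/hr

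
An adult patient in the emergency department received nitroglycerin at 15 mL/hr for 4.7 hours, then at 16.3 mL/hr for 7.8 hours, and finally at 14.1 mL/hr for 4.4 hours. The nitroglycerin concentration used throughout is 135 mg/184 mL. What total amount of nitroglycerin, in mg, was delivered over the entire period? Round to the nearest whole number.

Concentration = 135 mg ÷ 184 mL = 0.7336957 mg/mL
Stage 1: 15 mL/hr × 4.7 hr = 70.5 mL → 70.5 mL × 0.7336957 mg/mL = 51.72554 mg
Stage 2: 16.3 mL/hr × 7.8 hr = 127.14 mL → 127.14 mL × 0.7336957 mg/mL = 93.28207 mg
Stage 3: 14.1 mL/hr × 4.4 hr = 62.04 mL → 62.04 mL × 0.7336957 mg/mL = 45.51848 mg
Total = 51.72554 + 93.28207 + 45.51848 = 190.5261 mg

191 mg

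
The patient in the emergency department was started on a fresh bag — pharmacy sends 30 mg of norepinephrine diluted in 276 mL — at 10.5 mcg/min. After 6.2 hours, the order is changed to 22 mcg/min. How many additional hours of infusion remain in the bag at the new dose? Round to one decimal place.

19.8 hours

Initial rate:
10.5 mcg/min × 60 min/hr = 630 mcg/hr
Concentration = 30 mg ÷ 276 mL = 0.1086957 mg/mL = 108.6957 mcg/mL
Rate = 630 mcg/hr ÷ 108.6957 mcg/mL = 5.796 mL/hr
Volume infused so far = 5.796 mL/hr × 6.2 hr = 35.9352 mL
Volume remaining = 276 − 35.9352 = 240.0648 mL
New rate:
22 mcg/min × 60 min/hr = 1320 mcg/hr
Rate = 1320 mcg/hr ÷ 108.6957 mcg/mL = 12.144 mL/hr
Time remaining = 240.0648 mL ÷ 12.144 mL/hr = 19.76818 hr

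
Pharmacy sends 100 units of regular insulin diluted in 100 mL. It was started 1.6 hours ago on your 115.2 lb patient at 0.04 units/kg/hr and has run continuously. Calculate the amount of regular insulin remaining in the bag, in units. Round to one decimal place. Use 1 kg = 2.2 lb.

96.6 units

Weight = 115.2 lb ÷ 2.2 lb/kg = 52.36364 kg
Dose = 0.04 units/kg/hr × 52.36364 kg = 2.094545 units/hr
Concentration = 100 units ÷ 100 mL = 1 units/mL
Rate = 2.094545 units/hr ÷ 1 units/mL = 2.094545 mL/hr
Volume infused = 2.094545 mL/hr × 1.6 hr = 3.351273 mL
Volume remaining = 100 − 3.351273 = 96.64873 mL
Drug remaining = 96.64873 mL × 1 units/mL = 96.64873 units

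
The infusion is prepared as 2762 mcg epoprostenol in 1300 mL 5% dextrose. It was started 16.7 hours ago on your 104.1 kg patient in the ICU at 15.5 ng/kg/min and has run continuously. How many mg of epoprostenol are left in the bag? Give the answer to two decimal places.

Dose = 15.5 ng/kg/min × 104.1 kg = 1613.55 ng/min
1613.55 ng/min × 60 min/hr = 96813 ng/hr
Concentration = 2762 mcg ÷ 1300 mL = 2.124615 mcg/mL = 2124.615 ng/mL
Rate = 96813 ng/hr ÷ 2124.615 ng/mL = 45.56731 mL/hr
Volume infused = 45.56731 mL/hr × 16.7 hr = 760.974 mL
Volume remaining = 1300 − 760.974 = 539.026 mL
Drug remaining = 539.026 mL × 2124.615 ng/mL = 1145223 ng = 1.145223 mg

1.15 mg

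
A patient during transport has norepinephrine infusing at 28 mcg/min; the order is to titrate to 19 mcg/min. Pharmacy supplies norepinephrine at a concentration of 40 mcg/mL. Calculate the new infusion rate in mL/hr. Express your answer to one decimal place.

28.5 mL/hr

19 mcg/min × 60 min/hr = 1140 mcg/hr
Rate = 1140 mcg/hr ÷ 40 mcg/mL = 28.5 mL/hr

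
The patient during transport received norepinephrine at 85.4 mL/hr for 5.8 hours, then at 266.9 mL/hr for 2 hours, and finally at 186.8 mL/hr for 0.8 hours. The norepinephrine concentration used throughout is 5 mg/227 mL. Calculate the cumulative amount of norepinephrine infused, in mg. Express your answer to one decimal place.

26.0 mg

Concentration = 5 mg ÷ 227 mL = 0.02202643 mg/mL
Stage 1: 85.4 mL/hr × 5.8 hr = 495.32 mL → 495.32 mL × 0.02202643 mg/mL = 10.91013 mg
Stage 2: 266.9 mL/hr × 2 hr = 533.8 mL → 533.8 mL × 0.02202643 mg/mL = 11.75771 mg
Stage 3: 186.8 mL/hr × 0.8 hr = 149.44 mL → 149.44 mL × 0.02202643 mg/mL = 3.29163 mg
Total = 10.91013 + 11.75771 + 3.29163 = 25.95947 mg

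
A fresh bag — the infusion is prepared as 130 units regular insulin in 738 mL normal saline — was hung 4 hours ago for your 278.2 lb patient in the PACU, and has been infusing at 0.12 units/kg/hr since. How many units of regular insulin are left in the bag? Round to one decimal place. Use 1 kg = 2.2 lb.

69.3 units

Weight = 278.2 lb ÷ 2.2 lb/kg = 126.4545 kg
Dose = 0.12 units/kg/hr × 126.4545 kg = 15.17455 units/hr
Concentration = 130 units ÷ 738 mL = 0.1761518 units/mL
Rate = 15.17455 units/hr ÷ 0.1761518 units/mL = 86.14473 mL/hr
Volume infused = 86.14473 mL/hr × 4 hr = 344.5789 mL
Volume remaining = 738 − 344.5789 = 393.4211 mL
Drug remaining = 393.4211 mL × 0.1761518 units/mL = 69.30182 units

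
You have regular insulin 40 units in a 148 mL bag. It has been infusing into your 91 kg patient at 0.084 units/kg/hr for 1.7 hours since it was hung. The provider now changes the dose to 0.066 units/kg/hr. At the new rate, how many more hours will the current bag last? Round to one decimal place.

4.5 hours

Initial rate:
Dose = 0.084 units/kg/hr × 91 kg = 7.644 units/hr
Concentration = 40 units ÷ 148 mL = 0.2702703 units/mL
Rate = 7.644 units/hr ÷ 0.2702703 units/mL = 28.2828 mL/hr
Volume infused so far = 28.2828 mL/hr × 1.7 hr = 48.08076 mL
Volume remaining = 148 − 48.08076 = 99.91924 mL
New rate:
Dose = 0.066 units/kg/hr × 91 kg = 6.006 units/hr
Rate = 6.006 units/hr ÷ 0.2702703 units/mL = 22.2222 mL/hr
Time remaining = 99.91924 mL ÷ 22.2222 mL/hr = 4.49637 hr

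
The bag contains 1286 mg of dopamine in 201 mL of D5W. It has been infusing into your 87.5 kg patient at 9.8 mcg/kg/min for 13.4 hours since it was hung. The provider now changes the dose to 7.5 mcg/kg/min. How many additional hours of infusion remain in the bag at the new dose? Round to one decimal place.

Initial rate:
Dose = 9.8 mcg/kg/min × 87.5 kg = 857.5 mcg/min
857.5 mcg/min × 60 min/hr = 51450 mcg/hr
Concentration = 1286 mg ÷ 201 mL = 6.39801 mg/mL = 6398.01 mcg/mL
Rate = 51450 mcg/hr ÷ 6398.01 mcg/mL = 8.041563 mL/hr
Volume infused so far = 8.041563 mL/hr × 13.4 hr = 107.7569 mL
Volume remaining = 201 − 107.7569 = 93.24306 mL
New rate:
Dose = 7.5 mcg/kg/min × 87.5 kg = 656.25 mcg/min
656.25 mcg/min × 60 min/hr = 39375 mcg/hr
Rate = 39375 mcg/hr ÷ 6398.01 mcg/mL = 6.154257 mL/hr
Time remaining = 93.24306 mL ÷ 6.154257 mL/hr = 15.15098 hr

15.2 hours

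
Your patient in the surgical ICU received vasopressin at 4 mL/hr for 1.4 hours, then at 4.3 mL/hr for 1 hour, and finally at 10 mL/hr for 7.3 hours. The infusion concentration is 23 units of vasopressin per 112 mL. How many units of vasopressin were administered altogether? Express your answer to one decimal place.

Concentration = 23 units ÷ 112 mL = 0.2053571 units/mL
Stage 1: 4 mL/hr × 1.4 hr = 5.6 mL → 5.6 mL × 0.2053571 units/mL = 1.15 units
Stage 2: 4.3 mL/hr × 1 hr = 4.3 mL → 4.3 mL × 0.2053571 units/mL = 0.8830357 units
Stage 3: 10 mL/hr × 7.3 hr = 73 mL → 73 mL × 0.2053571 units/mL = 14.99107 units
Total = 1.15 + 0.8830357 + 14.99107 = 17.02411 units

17.0 units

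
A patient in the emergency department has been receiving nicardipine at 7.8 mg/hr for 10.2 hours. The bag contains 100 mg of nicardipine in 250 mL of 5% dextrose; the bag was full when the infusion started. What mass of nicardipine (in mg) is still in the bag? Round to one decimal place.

20.4 mg

Concentration = 100 mg ÷ 250 mL = 0.4 mg/mL
Rate = 7.8 mg/hr ÷ 0.4 mg/mL = 19.5 mL/hr
Volume infused = 19.5 mL/hr × 10.2 hr = 198.9 mL
Volume remaining = 250 − 198.9 = 51.1 mL
Drug remaining = 51.1 mL × 0.4 mg/mL = 20.44 mg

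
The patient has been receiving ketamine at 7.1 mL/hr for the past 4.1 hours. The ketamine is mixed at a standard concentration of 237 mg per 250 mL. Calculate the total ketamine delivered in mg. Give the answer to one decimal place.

27.6 mg

Concentration = 237 mg ÷ 250 mL = 0.948 mg/mL
Drug rate = 7.1 mL/hr × 0.948 mg/mL = 6.7308 mg/hr
Total = 6.7308 mg/hr × 4.1 hr = 27.59628 mg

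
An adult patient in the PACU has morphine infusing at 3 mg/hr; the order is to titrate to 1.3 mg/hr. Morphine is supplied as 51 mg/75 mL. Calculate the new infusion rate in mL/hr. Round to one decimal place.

Concentration = 51 mg ÷ 75 mL = 0.68 mg/mL
Rate = 1.3 mg/hr ÷ 0.68 mg/mL = 1.911765 mL/hr

1.9 mL/hr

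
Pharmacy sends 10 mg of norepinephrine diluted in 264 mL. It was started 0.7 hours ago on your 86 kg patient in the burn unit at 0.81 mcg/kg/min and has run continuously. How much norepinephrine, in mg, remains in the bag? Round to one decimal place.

7.1 mg

Dose = 0.81 mcg/kg/min × 86 kg = 69.66 mcg/min
69.66 mcg/min × 60 min/hr = 4179.6 mcg/hr
Concentration = 10 mg ÷ 264 mL = 0.03787879 mg/mL = 37.87879 mcg/mL
Rate = 4179.6 mcg/hr ÷ 37.87879 mcg/mL = 110.3414 mL/hr
Volume infused = 110.3414 mL/hr × 0.7 hr = 77.23901 mL
Volume remaining = 264 − 77.23901 = 186.761 mL
Drug remaining = 186.761 mL × 37.87879 mcg/mL = 7074.28 mcg = 7.07428 mg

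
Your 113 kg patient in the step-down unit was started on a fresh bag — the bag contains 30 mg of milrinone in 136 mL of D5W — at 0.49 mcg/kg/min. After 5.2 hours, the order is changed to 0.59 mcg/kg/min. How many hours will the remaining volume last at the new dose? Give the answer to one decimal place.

3.2 hours

Initial rate:
Dose = 0.49 mcg/kg/min × 113 kg = 55.37 mcg/min
55.37 mcg/min × 60 min/hr = 3322.2 mcg/hr
Concentration = 30 mg ÷ 136 mL = 0.2205882 mg/mL = 220.5882 mcg/mL
Rate = 3322.2 mcg/hr ÷ 220.5882 mcg/mL = 15.06064 mL/hr
Volume infused so far = 15.06064 mL/hr × 5.2 hr = 78.31533 mL
Volume remaining = 136 − 78.31533 = 57.68467 mL
New rate:
Dose = 0.59 mcg/kg/min × 113 kg = 66.67 mcg/min
66.67 mcg/min × 60 min/hr = 4000.2 mcg/hr
Rate = 4000.2 mcg/hr ÷ 220.5882 mcg/mL = 18.13424 mL/hr
Time remaining = 57.68467 mL ÷ 18.13424 mL/hr = 3.180981 hr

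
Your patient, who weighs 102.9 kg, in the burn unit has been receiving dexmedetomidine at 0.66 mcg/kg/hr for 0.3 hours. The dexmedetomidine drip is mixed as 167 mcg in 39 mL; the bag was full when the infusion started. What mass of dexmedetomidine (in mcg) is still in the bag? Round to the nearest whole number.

147 mcg

Dose = 0.66 mcg/kg/hr × 102.9 kg = 67.914 mcg/hr
Concentration = 167 mcg ÷ 39 mL = 4.282051 mcg/mL
Rate = 67.914 mcg/hr ÷ 4.282051 mcg/mL = 15.86016 mL/hr
Volume infused = 15.86016 mL/hr × 0.3 hr = 4.758047 mL
Volume remaining = 39 − 4.758047 = 34.24195 mL
Drug remaining = 34.24195 mL × 4.282051 mcg/mL = 146.6258 mcg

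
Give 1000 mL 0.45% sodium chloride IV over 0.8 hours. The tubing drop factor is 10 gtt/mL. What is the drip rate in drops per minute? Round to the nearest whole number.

208 gtt/min

1000 mL ÷ (0.8 hr × 60 = 48 min) = 20.83333 mL/min
20.83333 mL/min × 10 gtt/mL = 208.3333 gtt/min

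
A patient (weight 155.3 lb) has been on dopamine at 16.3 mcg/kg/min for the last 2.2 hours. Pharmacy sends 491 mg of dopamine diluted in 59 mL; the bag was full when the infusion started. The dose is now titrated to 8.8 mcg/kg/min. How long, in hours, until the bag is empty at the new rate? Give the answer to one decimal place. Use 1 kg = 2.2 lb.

Initial rate:
Weight = 155.3 lb ÷ 2.2 lb/kg = 70.59091 kg
Dose = 16.3 mcg/kg/min × 70.59091 kg = 1150.632 mcg/min
1150.632 mcg/min × 60 min/hr = 69037.91 mcg/hr
Concentration = 491 mg ÷ 59 mL = 8.322034 mg/mL = 8322.034 mcg/mL
Rate = 69037.91 mcg/hr ÷ 8322.034 mcg/mL = 8.295798 mL/hr
Volume infused so far = 8.295798 mL/hr × 2.2 hr = 18.25075 mL
Volume remaining = 59 − 18.25075 = 40.74925 mL
New rate:
Dose = 8.8 mcg/kg/min × 70.59091 kg = 621.2 mcg/min
621.2 mcg/min × 60 min/hr = 37272 mcg/hr
Rate = 37272 mcg/hr ÷ 8322.034 mcg/mL = 4.478713 mL/hr
Time remaining = 40.74925 mL ÷ 4.478713 mL/hr = 9.098428 hr

9.1 hours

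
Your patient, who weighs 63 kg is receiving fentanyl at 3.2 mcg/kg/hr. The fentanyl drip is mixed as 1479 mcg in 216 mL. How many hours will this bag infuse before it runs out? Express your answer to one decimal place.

7.3 hours

Dose = 3.2 mcg/kg/hr × 63 kg = 201.6 mcg/hr
Concentration = 1479 mcg ÷ 216 mL = 6.847222 mcg/mL
Rate = 201.6 mcg/hr ÷ 6.847222 mcg/mL = 29.4426 mL/hr
Duration = 216 mL ÷ 29.4426 mL/hr = 7.33631 hr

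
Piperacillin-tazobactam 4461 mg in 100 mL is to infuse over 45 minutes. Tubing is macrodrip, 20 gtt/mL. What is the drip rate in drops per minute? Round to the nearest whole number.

100 mL ÷ (45 min) = 2.222222 mL/min
2.222222 mL/min × 20 gtt/mL = 44.44444 gtt/min

44 gtt/min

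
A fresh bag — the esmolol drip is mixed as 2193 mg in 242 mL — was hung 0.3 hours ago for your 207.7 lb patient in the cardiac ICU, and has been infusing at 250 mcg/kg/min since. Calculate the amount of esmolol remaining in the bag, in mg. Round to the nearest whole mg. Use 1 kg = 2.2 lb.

1768 mg

Weight = 207.7 lb ÷ 2.2 lb/kg = 94.40909 kg
Dose = 250 mcg/kg/min × 94.40909 kg = 23602.27 mcg/min
23602.27 mcg/min × 60 min/hr = 1416136 mcg/hr
Concentration = 2193 mg ÷ 242 mL = 9.061983 mg/mL = 9061.983 mcg/mL
Rate = 1416136 mcg/hr ÷ 9061.983 mcg/mL = 156.2722 mL/hr
Volume infused = 156.2722 mL/hr × 0.3 hr = 46.88167 mL
Volume remaining = 242 − 46.88167 = 195.1183 mL
Drug remaining = 195.1183 mL × 9061.983 mcg/mL = 1768159 mcg = 1768.159 mg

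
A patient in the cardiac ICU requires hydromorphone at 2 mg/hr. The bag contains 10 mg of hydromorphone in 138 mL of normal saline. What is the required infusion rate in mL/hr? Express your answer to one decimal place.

Concentration = 10 mg ÷ 138 mL = 0.07246377 mg/mL
Rate = 2 mg/hr ÷ 0.07246377 mg/mL = 27.6 mL/hr

27.6 mL/hr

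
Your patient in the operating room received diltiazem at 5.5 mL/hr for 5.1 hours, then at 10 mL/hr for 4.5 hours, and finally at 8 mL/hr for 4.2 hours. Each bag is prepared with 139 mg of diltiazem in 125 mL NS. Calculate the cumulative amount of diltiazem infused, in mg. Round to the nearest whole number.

119 mg

Concentration = 139 mg ÷ 125 mL = 1.112 mg/mL
Stage 1: 5.5 mL/hr × 5.1 hr = 28.05 mL → 28.05 mL × 1.112 mg/mL = 31.1916 mg
Stage 2: 10 mL/hr × 4.5 hr = 45 mL → 45 mL × 1.112 mg/mL = 50.04 mg
Stage 3: 8 mL/hr × 4.2 hr = 33.6 mL → 33.6 mL × 1.112 mg/mL = 37.3632 mg
Total = 31.1916 + 50.04 + 37.3632 = 118.5948 mg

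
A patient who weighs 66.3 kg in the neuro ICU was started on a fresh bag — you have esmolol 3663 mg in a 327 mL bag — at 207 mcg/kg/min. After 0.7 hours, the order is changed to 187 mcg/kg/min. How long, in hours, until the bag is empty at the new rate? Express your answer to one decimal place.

4.1 hours

Initial rate:
Dose = 207 mcg/kg/min × 66.3 kg = 13724.1 mcg/min
13724.1 mcg/min × 60 min/hr = 823446 mcg/hr
Concentration = 3663 mg ÷ 327 mL = 11.20183 mg/mL = 11201.83 mcg/mL
Rate = 823446 mcg/hr ÷ 11201.83 mcg/mL = 73.50992 mL/hr
Volume infused so far = 73.50992 mL/hr × 0.7 hr = 51.45694 mL
Volume remaining = 327 − 51.45694 = 275.5431 mL
New rate:
Dose = 187 mcg/kg/min × 66.3 kg = 12398.1 mcg/min
12398.1 mcg/min × 60 min/hr = 743886 mcg/hr
Rate = 743886 mcg/hr ÷ 11201.83 mcg/mL = 66.40751 mL/hr
Time remaining = 275.5431 mL ÷ 66.40751 mL/hr = 4.149275 hr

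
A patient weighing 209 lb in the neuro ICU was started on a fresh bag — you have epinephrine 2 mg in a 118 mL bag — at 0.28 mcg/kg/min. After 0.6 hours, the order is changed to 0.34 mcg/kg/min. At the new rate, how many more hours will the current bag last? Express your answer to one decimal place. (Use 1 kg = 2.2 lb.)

Initial rate:
Weight = 209 lb ÷ 2.2 lb/kg = 95 kg
Dose = 0.28 mcg/kg/min × 95 kg = 26.6 mcg/min
26.6 mcg/min × 60 min/hr = 1596 mcg/hr
Concentration = 2 mg ÷ 118 mL = 0.01694915 mg/mL = 16.94915 mcg/mL
Rate = 1596 mcg/hr ÷ 16.94915 mcg/mL = 94.164 mL/hr
Volume infused so far = 94.164 mL/hr × 0.6 hr = 56.4984 mL
Volume remaining = 118 − 56.4984 = 61.5016 mL
New rate:
Dose = 0.34 mcg/kg/min × 95 kg = 32.3 mcg/min
32.3 mcg/min × 60 min/hr = 1938 mcg/hr
Rate = 1938 mcg/hr ÷ 16.94915 mcg/mL = 114.342 mL/hr
Time remaining = 61.5016 mL ÷ 114.342 mL/hr = 0.5378741 hr

0.5 hours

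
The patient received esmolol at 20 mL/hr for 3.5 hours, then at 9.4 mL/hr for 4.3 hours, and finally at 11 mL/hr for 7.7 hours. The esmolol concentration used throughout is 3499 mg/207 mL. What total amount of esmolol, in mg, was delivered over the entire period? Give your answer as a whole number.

Concentration = 3499 mg ÷ 207 mL = 16.90338 mg/mL
Stage 1: 20 mL/hr × 3.5 hr = 70 mL → 70 mL × 16.90338 mg/mL = 1183.237 mg
Stage 2: 9.4 mL/hr × 4.3 hr = 40.42 mL → 40.42 mL × 16.90338 mg/mL = 683.2347 mg
Stage 3: 11 mL/hr × 7.7 hr = 84.7 mL → 84.7 mL × 16.90338 mg/mL = 1431.716 mg
Total = 1183.237 + 683.2347 + 1431.716 = 3298.188 mg

3298 mg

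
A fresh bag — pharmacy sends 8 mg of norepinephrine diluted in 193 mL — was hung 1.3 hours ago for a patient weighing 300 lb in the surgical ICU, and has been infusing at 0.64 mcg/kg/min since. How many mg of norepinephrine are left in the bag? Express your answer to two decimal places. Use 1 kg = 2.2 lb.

Weight = 300 lb ÷ 2.2 lb/kg = 136.3636 kg
Dose = 0.64 mcg/kg/min × 136.3636 kg = 87.27273 mcg/min
87.27273 mcg/min × 60 min/hr = 5236.364 mcg/hr
Concentration = 8 mg ÷ 193 mL = 0.04145078 mg/mL = 41.45078 mcg/mL
Rate = 5236.364 mcg/hr ÷ 41.45078 mcg/mL = 126.3273 mL/hr
Volume infused = 126.3273 mL/hr × 1.3 hr = 164.2255 mL
Volume remaining = 193 − 164.2255 = 28.77455 mL
Drug remaining = 28.77455 mL × 41.45078 mcg/mL = 1192.727 mcg = 1.192727 mg

1.19 mg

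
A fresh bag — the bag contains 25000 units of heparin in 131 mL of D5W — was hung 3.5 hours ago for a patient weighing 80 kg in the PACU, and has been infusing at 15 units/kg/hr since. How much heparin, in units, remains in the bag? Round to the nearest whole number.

20800 units

Dose = 15 units/kg/hr × 80 kg = 1200 units/hr
Concentration = 25000 units ÷ 131 mL = 190.8397 units/mL
Rate = 1200 units/hr ÷ 190.8397 units/mL = 6.288 mL/hr
Volume infused = 6.288 mL/hr × 3.5 hr = 22.008 mL
Volume remaining = 131 − 22.008 = 108.992 mL
Drug remaining = 108.992 mL × 190.8397 units/mL = 20800 units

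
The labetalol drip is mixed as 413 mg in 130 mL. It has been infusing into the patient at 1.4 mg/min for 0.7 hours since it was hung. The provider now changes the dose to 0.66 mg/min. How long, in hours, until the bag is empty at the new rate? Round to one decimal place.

Initial rate:
1.4 mg/min × 60 min/hr = 84 mg/hr
Concentration = 413 mg ÷ 130 mL = 3.176923 mg/mL
Rate = 84 mg/hr ÷ 3.176923 mg/mL = 26.44068 mL/hr
Volume infused so far = 26.44068 mL/hr × 0.7 hr = 18.50847 mL
Volume remaining = 130 − 18.50847 = 111.4915 mL
New rate:
0.66 mg/min × 60 min/hr = 39.6 mg/hr
Rate = 39.6 mg/hr ÷ 3.176923 mg/mL = 12.46489 mL/hr
Time remaining = 111.4915 mL ÷ 12.46489 mL/hr = 8.944444 hr

8.9 hours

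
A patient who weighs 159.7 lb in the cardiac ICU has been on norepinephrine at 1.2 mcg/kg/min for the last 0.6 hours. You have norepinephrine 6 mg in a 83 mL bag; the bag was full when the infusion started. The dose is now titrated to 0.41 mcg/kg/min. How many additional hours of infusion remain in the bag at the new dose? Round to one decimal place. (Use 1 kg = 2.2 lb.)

1.6 hours

Initial rate:
Weight = 159.7 lb ÷ 2.2 lb/kg = 72.59091 kg
Dose = 1.2 mcg/kg/min × 72.59091 kg = 87.10909 mcg/min
87.10909 mcg/min × 60 min/hr = 5226.545 mcg/hr
Concentration = 6 mg ÷ 83 mL = 0.07228916 mg/mL = 72.28916 mcg/mL
Rate = 5226.545 mcg/hr ÷ 72.28916 mcg/mL = 72.30055 mL/hr
Volume infused so far = 72.30055 mL/hr × 0.6 hr = 43.38033 mL
Volume remaining = 83 − 43.38033 = 39.61967 mL
New rate:
Dose = 0.41 mcg/kg/min × 72.59091 kg = 29.76227 mcg/min
29.76227 mcg/min × 60 min/hr = 1785.736 mcg/hr
Rate = 1785.736 mcg/hr ÷ 72.28916 mcg/mL = 24.70269 mL/hr
Time remaining = 39.61967 mL ÷ 24.70269 mL/hr = 1.603861 hr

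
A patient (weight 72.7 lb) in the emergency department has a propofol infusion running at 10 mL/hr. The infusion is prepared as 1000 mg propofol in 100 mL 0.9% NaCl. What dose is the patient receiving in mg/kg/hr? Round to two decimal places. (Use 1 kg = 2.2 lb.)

3.03 mg/kg/hr

Weight = 72.7 lb ÷ 2.2 lb/kg = 33.04545 kg
Concentration = 1000 mg ÷ 100 mL = 10 mg/mL
Drug rate = 10 mL/hr × 10 mg/mL = 100 mg/hr
100 mg/hr ÷ 33.04545 kg = 3.026135 mg/kg/hr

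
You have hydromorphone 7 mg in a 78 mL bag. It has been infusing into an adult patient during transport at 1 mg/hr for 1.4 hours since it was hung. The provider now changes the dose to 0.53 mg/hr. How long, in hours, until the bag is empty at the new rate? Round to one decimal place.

Initial rate:
Concentration = 7 mg ÷ 78 mL = 0.08974359 mg/mL
Rate = 1 mg/hr ÷ 0.08974359 mg/mL = 11.14286 mL/hr
Volume infused so far = 11.14286 mL/hr × 1.4 hr = 15.6 mL
Volume remaining = 78 − 15.6 = 62.4 mL
New rate:
Rate = 0.53 mg/hr ÷ 0.08974359 mg/mL = 5.905714 mL/hr
Time remaining = 62.4 mL ÷ 5.905714 mL/hr = 10.56604 hr

10.6 hours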